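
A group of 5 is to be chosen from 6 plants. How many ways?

C(6,5) = 6!/(5! x (6-5)!).

Final answer: C(6,5) = 6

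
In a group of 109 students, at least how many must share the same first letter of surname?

There are 26 possible values for first letter of surname. With 109 students and 26 categories, by pigeonhole: ceiling(109/26).

Final answer: 5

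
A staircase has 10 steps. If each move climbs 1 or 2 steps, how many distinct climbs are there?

Let f(n) be the number of climbs. Removing the last move (1 or 2 steps) gives f(n) = f(n-1) + f(n-2); base cases f(1)=1, f(2)=2.
Iterating the recurrence: f(1)=1, f(2)=2, f(3)=3, f(4)=5, f(5)=8, f(6)=13, f(7)=21, f(8)=34, f(9)=55, f(10)=89.

Final answer: 89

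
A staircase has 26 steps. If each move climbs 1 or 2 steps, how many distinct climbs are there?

Let f(n) be the number of climbs. Removing the last move (1 or 2 steps) gives f(n) = f(n-1) + f(n-2); base cases f(1)=1, f(2)=2.
Computing successive values: f(1)=1, f(2)=2, f(3)=3, f(4)=5, f(5)=8, f(6)=13, f(7)=21, f(8)=34, f(9)=55, f(10)=89, f(11)=144, f(12)=233, f(13)=377, f(14)=610, f(15)=987, f(16)=1597, f(17)=2584, f(18)=4181, f(19)=6765, f(20)=10946, f(21)=17711, f(22)=28657, f(23)=46368, f(24)=75025, f(25)=121393, f(26)=196418.

Final answer: 196418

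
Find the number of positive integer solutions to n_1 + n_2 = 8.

Substitute n'_i = n_i - 1 (so n'_i >= 0). Then sum n'_i = 8 - 2 = 6.
Stars and bars: C(6+2-1, 2-1) = C(7,1).

Final answer: C(7,1) = 7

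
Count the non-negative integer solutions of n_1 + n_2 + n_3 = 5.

Stars and bars with 5 stars and 2 bars:
C(5+3-1, 3-1) = C(7,2).

Final answer: C(7,2) = 21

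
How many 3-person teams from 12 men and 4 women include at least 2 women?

Sum over valid woman counts:
C(4,2)C(12,1) = 72
C(4,3)C(12,0) = 4
Total: 72 + 4.

Final answer: 76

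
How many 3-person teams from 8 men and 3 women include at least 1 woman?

Sum over valid woman counts:
C(3,1)C(8,2) = 84
C(3,2)C(8,1) = 24
C(3,3)C(8,0) = 1
Total: 84 + 24 + 1.

Final answer: 109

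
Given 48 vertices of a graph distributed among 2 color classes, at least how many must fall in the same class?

By pigeonhole with 48 objects and 2 categories: ceiling(48/2).

Final answer: 24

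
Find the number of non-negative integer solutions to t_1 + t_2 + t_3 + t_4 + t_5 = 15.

Stars and bars with 15 stars and 4 bars:
C(15+5-1, 5-1) = C(19,4).

Final answer: C(19,4) = 3876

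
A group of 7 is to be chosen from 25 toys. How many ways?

C(25,7) = 25!/(7! x 18!).

Final answer: \binom{25}{7} = 480700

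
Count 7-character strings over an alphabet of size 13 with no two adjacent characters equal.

Let g(n) count such strings. g(1) = 13, and each valid string of length n-1 extends in 12 ways (any symbol but the last), so g(n) = 12 g(n-1).
Total: g(7) = 13 x 12^6.

Final answer: 13 x 12^{6} = 38817792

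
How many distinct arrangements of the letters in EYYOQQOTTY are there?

Letters (E:1, O:2, Q:2, T:2, Y:3). Total letters: 10.
Permutations = 10!/(3! x 2! x 2! x 2!).

Final answer: 75600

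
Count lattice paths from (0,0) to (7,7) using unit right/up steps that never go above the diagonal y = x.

Total monotonic paths to (7,7): C(14,7) = 3432.
Reflecting each bad path at its first crossing gives a bijection with paths to (6,8): C(14,8) = 3003.
Valid Dyck paths: 3432 - 3003.
(These counts are the Catalan numbers.)

Final answer: C_{7} = 429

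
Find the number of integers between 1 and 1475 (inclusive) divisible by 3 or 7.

Multiples of 3: 491. Multiples of 7: 210. Of both (lcm=21): 70.
By inclusion-exclusion: 491 + 210 - 70.

Final answer: 631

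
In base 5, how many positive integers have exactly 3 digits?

In base 5, the leading digit has 4 choices (1..4); each of the remaining 2 digits has 5 choices.
Total: 4 x 5^2.

Final answer: 100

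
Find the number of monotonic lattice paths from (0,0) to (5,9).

Each path has 5 right steps and 9 up steps in some order (14 steps total).
Choose which 9 of the 14 steps are up: C(14,9).

Final answer: C(14,9) = 2002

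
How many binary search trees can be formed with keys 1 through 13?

This is counted by the nth Catalan number C_n. Here n = 13.
Using C_0 = 1 and C_(k+1) = C_k x 2(2k+1)/(k+2), build up term by term: C_1=1, C_2=2, C_3=5, C_4=14, C_5=42, C_6=132, C_7=429, C_8=1430, C_9=4862, C_10=16796, C_11=58786, C_12=208012, C_13=742900.

Final answer: C_{13} = 742900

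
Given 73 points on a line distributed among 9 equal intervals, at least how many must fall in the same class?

By pigeonhole with 73 objects and 9 categories: ceiling(73/9).

Final answer: 9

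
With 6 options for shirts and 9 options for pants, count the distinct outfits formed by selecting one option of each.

By the multiplication principle: 6 x 9.

Final answer: 54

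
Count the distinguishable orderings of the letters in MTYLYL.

Letters (L:2, M:1, T:1, Y:2). Total letters: 6.
Permutations = 6!/(2! x 2!).

Final answer: 180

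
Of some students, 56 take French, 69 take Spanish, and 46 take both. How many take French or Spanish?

|A union B| = |A| + |B| - |A intersect B| = 56 + 69 - 46.

Final answer: 79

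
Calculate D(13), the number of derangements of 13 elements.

Derangements satisfy D(n) = (n-1)(D(n-1) + D(n-2)), starting from D(0)=1, D(1)=0.
Building up: D(2)=1, D(3)=2, D(4)=9, D(5)=44, D(6)=265, D(7)=1854, D(8)=14833, D(9)=133496, D(10)=1334961, D(11)=14684570, D(12)=176214841.
D(13) = 12 x (D(12) + D(11)) = 12 x (176214841 + 14684570).

Final answer: D(13) = 2290792932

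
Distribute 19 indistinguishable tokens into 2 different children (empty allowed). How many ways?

Stars and bars: C(n+k-1, k-1) = C(20,1).

Final answer: C(20,1) = 20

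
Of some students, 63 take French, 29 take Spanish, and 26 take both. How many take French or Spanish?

|A union B| = |A| + |B| - |A intersect B| = 63 + 29 - 26.

Final answer: 66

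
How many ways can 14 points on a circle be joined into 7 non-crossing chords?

The structures are counted by the Catalan number C_n. Here n = 14/2 = 7.
C_n = C(2n,n) - C(2n,n+1), so C_{7} = C(14,7) - C(14,8) = 3432 - 3003.

Final answer: C_{7} = 429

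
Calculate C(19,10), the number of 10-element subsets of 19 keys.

C(19,10) = 19!/(10! x 9!).

Final answer: \binom{19}{10} = 92378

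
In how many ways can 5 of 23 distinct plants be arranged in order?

P(23,5) = 23!/(23-5)! = 23!/18!.

Final answer: P(23,5) = 4037880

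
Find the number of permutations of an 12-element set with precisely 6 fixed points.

Choose which 6 elements are fixed: C(12,6) = 924.
Derange the remaining 6 using D(j) = (j-1)(D(j-1) + D(j-2)), D(0)=1, D(1)=0: D(2)=1, D(3)=2, D(4)=9, D(5)=44, D(6)=265.
Total: 924 x 265.

Final answer: C(12,6) D(6) = 244860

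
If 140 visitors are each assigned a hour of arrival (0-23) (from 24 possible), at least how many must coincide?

There are 24 possible values for hour of arrival (0-23). With 140 visitors and 24 categories, by pigeonhole: ceiling(140/24).

Final answer: 6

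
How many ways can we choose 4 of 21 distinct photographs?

C(21,4) = 21!/(4! x 17!).

Final answer: \binom{21}{4} = 5985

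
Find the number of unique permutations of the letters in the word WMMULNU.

Letters (L:1, M:2, N:1, U:2, W:1). Total letters: 7.
Permutations = 7!/(2! x 2!).

Final answer: 1260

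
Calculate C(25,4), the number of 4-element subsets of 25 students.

C(25,4) = 25!/(4! x (25-4)!).

Final answer: C(25,4) = 12650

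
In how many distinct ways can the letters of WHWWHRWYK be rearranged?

Letters (H:2, K:1, R:1, W:4, Y:1). Total letters: 9.
Permutations = 9!/(4! x 2!).

Final answer: 7560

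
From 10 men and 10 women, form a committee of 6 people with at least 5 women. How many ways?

Sum over valid woman counts:
C(10,5)C(10,1) = 2520
C(10,6)C(10,0) = 210
Total: 2520 + 210.

Final answer: 2730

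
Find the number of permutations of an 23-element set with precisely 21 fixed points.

Choose which 21 elements are fixed: C(23,21) = 253.
Derange the remaining 2 using D(j) = (j-1)(D(j-1) + D(j-2)), D(0)=1, D(1)=0: D(2)=1.
Total: 253 x 1.

Final answer: C(23,21) D(2) = 253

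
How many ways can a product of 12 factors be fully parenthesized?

This is a standard Catalan-number count: the answer is C_n. Here n = 12 - 1 = 11.
C_n = C(2n,n)/(n+1), so C_{11} = C(22,11)/12 = 705432/12.

Final answer: C_{11} = 58786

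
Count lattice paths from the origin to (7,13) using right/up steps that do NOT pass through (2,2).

Total paths to (7,13): C(20,13) = 77520.
Paths through (2,2): C(4,2) x C(16,11) = 26208.
Avoiding (2,2): 77520 - 26208.

Final answer: 51312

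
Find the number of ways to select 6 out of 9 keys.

C(9,6) = 9!/(6! x (9-6)!).

Final answer: C(9,6) = 84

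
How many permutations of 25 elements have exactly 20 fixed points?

Choose which 20 elements are fixed: C(25,20) = 53130.
Derange the remaining 5 using D(j) = (j-1)(D(j-1) + D(j-2)), D(0)=1, D(1)=0: D(2)=1, D(3)=2, D(4)=9, D(5)=44.
Total: 53130 x 44.

Final answer: C(25,20) D(5) = 2337720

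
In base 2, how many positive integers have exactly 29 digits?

Leading digit: 1 options (nonzero). Other 28 digit(s): 2 options each.
Total: 1 x 2^28.

Final answer: 268435456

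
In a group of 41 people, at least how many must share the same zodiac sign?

There are 12 possible values for zodiac sign. With 41 people and 12 categories, by pigeonhole: ceiling(41/12).

Final answer: 4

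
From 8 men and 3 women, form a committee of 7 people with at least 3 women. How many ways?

Sum over valid woman counts:
C(3,3)C(8,4).

Final answer: 70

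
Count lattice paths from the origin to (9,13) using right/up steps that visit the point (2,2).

Paths (0,0)->(2,2): C(4,2) = 6.
Paths (2,2)->(9,13): C(18,11) = 31824.
By multiplication principle: 6 x 31824.

Final answer: 190944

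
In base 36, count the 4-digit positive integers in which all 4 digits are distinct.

First digit: 35 (nonzero). Second: 35 (not first). Third: 34, etc.
Total: 35 x 35 x 34 x 33.

Final answer: 1374450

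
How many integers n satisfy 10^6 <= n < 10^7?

First digit: 9 choices (1-9). Each of the remaining 6 digits: 10 choices.
Total: 9 x 10^6.

Final answer: 9000000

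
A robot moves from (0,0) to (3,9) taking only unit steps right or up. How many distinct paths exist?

Each path has 3 right steps and 9 up steps in some order (12 steps total).
Choose which 9 of the 12 steps are up: C(12,9).

Final answer: C(12,9) = 220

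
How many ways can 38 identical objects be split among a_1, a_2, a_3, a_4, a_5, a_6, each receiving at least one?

Substitute a'_i = a_i - 1 (so a'_i >= 0). Then sum a'_i = 38 - 6 = 32.
Stars and bars: C(32+6-1, 6-1) = C(37,5).

Final answer: C(37,5) = 435897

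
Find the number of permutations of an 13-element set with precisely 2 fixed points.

Choose which 2 elements are fixed: C(13,2) = 78.
Derange the remaining 11 using D(j) = (j-1)(D(j-1) + D(j-2)), D(0)=1, D(1)=0: D(2)=1, D(3)=2, D(4)=9, D(5)=44, D(6)=265, D(7)=1854, D(8)=14833, D(9)=133496, D(10)=1334961, D(11)=14684570.
Total: 78 x 14684570.

Final answer: C(13,2) D(11) = 1145396460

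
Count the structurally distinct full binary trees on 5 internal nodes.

The structures are counted by the Catalan number C_n. Here n = 5.
Using C_0 = 1 and C_(k+1) = C_k x 2(2k+1)/(k+2), build up term by term: C_1=1, C_2=2, C_3=5, C_4=14, C_5=42.

Final answer: C_{5} = 42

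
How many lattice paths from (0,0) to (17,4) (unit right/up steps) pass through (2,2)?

Paths (0,0)->(2,2): C(4,2) = 6.
Paths (2,2)->(17,4): C(17,2) = 136.
By multiplication principle: 6 x 136.

Final answer: 816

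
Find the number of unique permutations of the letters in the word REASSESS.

Letters (A:1, E:2, R:1, S:4). Total letters: 8.
Permutations = 8!/(4! x 2!).

Final answer: 840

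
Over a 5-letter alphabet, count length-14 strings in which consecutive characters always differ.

Let g(n) count such strings. g(1) = 5, and each valid string of length n-1 extends in 4 ways (any symbol but the last), so g(n) = 4 g(n-1).
Total: g(14) = 5 x 4^13.

Final answer: 5 x 4^{13} = 335544320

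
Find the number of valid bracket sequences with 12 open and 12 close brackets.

The structures are counted by the Catalan number C_n. Here n = 12 (pairs).
C_n = C(2n,n) - C(2n,n+1), so C_{12} = C(24,12) - C(24,13) = 2704156 - 2496144.

Final answer: C_{12} = 208012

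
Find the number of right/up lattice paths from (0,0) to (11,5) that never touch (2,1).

Total paths to (11,5): C(16,5) = 4368.
Paths through (2,1): C(3,1) x C(13,4) = 2145.
Avoiding (2,1): 4368 - 2145.

Final answer: 2223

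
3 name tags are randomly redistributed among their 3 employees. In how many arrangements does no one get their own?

D(n) = (n-1)(D(n-1) + D(n-2)), D(0)=1, D(1)=0.
D(2) = 1 x (0 + 1) = 1
D(3) = 2 x (D(2) + D(1)) = 2 x (1 + 0)

Final answer: D(3) = 2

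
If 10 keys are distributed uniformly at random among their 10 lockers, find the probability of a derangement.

Use the recurrence D(n) = (n-1)(D(n-1) + D(n-2)) with D(0)=1, D(1)=0.
Building up: D(2)=1, D(3)=2, D(4)=9, D(5)=44, D(6)=265, D(7)=1854, D(8)=14833, D(9)=133496, D(10)=1334961.
Total arrangements: 10! = 3628800.
Probability = D(10)/10! = 16481/44800.

Final answer: D(10)/10! = 1334961/3628800 = 0.367879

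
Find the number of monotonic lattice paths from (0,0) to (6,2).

Each path has 6 right steps and 2 up steps in some order (8 steps total).
Choose which 2 of the 8 steps are up: C(8,2).

Final answer: C(8,2) = 28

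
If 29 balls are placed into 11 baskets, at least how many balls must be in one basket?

By the pigeonhole principle: ceiling(29/11).

Final answer: 3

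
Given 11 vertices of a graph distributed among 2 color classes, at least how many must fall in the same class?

By pigeonhole with 11 objects and 2 categories: ceiling(11/2).

Final answer: 6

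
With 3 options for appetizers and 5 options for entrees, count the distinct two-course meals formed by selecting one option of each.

By the multiplication principle: 3 x 5.

Final answer: 15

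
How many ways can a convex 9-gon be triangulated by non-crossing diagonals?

The structures are counted by the Catalan number C_n. Here n = 9 - 2 = 7.
C_n = (2n)!/(n!(n+1)!), so C_{7} = 14!/(7! x 8!) = C(14,7)/8 = 3432/8.

Final answer: C_{7} = 429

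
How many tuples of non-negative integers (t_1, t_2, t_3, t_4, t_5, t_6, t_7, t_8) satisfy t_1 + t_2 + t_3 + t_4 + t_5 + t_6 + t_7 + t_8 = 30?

Stars and bars with 30 stars and 7 bars:
C(30+8-1, 8-1) = C(37,7).

Final answer: C(37,7) = 10295472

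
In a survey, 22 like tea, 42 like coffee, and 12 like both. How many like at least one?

|A union B| = |A| + |B| - |A intersect B| = 22 + 42 - 12.

Final answer: 52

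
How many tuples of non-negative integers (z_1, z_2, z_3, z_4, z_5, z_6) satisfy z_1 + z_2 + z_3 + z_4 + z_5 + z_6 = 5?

Stars and bars with 5 stars and 5 bars:
C(5+6-1, 6-1) = C(10,5).

Final answer: C(10,5) = 252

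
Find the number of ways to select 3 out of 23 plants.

C(23,3) = 23!/(3! x (23-3)!).

Final answer: C(23,3) = 1771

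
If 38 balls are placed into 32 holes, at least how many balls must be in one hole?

By the pigeonhole principle: ceiling(38/32).

Final answer: 2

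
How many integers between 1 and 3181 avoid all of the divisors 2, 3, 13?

|div by 2|=1590, |div by 3|=1060, |div by 13|=244.
|div by 2&3|=530, |div by 2&13|=122, |div by 3&13|=81, |div by all|=40.
By inclusion-exclusion, divisible by at least one: 1590+1060+244-530-122-81+40 = 2201.
Not divisible by any: 3181 - 2201.

Final answer: 980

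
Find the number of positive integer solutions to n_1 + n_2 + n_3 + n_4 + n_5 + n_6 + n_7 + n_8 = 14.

Substitute n'_i = n_i - 1 (so n'_i >= 0). Then sum n'_i = 14 - 8 = 6.
Stars and bars: C(6+8-1, 8-1) = C(13,7).

Final answer: C(13,7) = 1716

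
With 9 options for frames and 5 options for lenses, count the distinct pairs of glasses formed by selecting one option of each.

By the multiplication principle: 9 x 5.

Final answer: 45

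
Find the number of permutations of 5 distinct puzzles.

The number of ways to arrange 5 distinct objects is 5!.

Final answer: 5! = 120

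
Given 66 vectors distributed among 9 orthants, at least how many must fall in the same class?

By pigeonhole with 66 objects and 9 categories: ceiling(66/9).

Final answer: 8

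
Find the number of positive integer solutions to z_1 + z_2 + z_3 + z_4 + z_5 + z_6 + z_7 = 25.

Substitute z'_i = z_i - 1 (so z'_i >= 0). Then sum z'_i = 25 - 7 = 18.
Stars and bars: C(18+7-1, 7-1) = C(24,6).

Final answer: C(24,6) = 134596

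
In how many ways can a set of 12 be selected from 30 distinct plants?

C(30,12) = 30!/(12! x 18!).

Final answer: \binom{30}{12} = 86493225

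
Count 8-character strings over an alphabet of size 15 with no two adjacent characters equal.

Let g(n) count such strings. g(1) = 15, and each valid string of length n-1 extends in 14 ways (any symbol but the last), so g(n) = 14 g(n-1).
Total: g(8) = 15 x 14^7.

Final answer: 15 x 14^{7} = 1581202560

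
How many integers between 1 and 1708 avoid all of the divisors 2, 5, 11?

|div by 2|=854, |div by 5|=341, |div by 11|=155.
|div by 2&5|=170, |div by 2&11|=77, |div by 5&11|=31, |div by all|=15.
By inclusion-exclusion, divisible by at least one: 854+341+155-170-77-31+15 = 1087.
Not divisible by any: 1708 - 1087.

Final answer: 621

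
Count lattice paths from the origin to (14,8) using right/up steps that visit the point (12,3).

Paths (0,0)->(12,3): C(15,3) = 455.
Paths (12,3)->(14,8): C(7,5) = 21.
By multiplication principle: 455 x 21.

Final answer: 9555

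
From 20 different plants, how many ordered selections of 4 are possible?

P(20,4) = 20!/(20-4)! = 20!/16!.

Final answer: P(20,4) = 116280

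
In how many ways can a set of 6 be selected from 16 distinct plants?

C(16,6) = 16!/(6! x (16-6)!).

Final answer: C(16,6) = 8008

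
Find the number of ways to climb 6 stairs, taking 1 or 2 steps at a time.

Let f(n) count the ways. The last step is size 1 or 2, so f(n) = f(n-1) + f(n-2) with f(1)=1, f(2)=2.
Iterating the recurrence: f(1)=1, f(2)=2, f(3)=3, f(4)=5, f(5)=8, f(6)=13.

Final answer: 13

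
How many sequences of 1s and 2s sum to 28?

Condition on the final move: it is a 1-step (f(n-1) ways to get there) or a 2-step (f(n-2) ways), so f(n) = f(n-1) + f(n-2), with f(1)=1, f(2)=2.
Building up term by term: f(1)=1, f(2)=2, f(3)=3, f(4)=5, f(5)=8, f(6)=13, f(7)=21, f(8)=34, f(9)=55, f(10)=89, f(11)=144, f(12)=233, f(13)=377, f(14)=610, f(15)=987, f(16)=1597, f(17)=2584, f(18)=4181, f(19)=6765, f(20)=10946, f(21)=17711, f(22)=28657, f(23)=46368, f(24)=75025, f(25)=121393, f(26)=196418, f(27)=317811, f(28)=514229.

Final answer: 514229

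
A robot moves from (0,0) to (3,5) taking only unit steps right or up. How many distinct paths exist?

Each path has 3 right steps and 5 up steps in some order (8 steps total).
Choose which 5 of the 8 steps are up: C(8,5).

Final answer: C(8,5) = 56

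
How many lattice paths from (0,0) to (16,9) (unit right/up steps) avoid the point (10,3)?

Total paths to (16,9): C(25,9) = 2042975.
Paths through (10,3): C(13,3) x C(12,6) = 264264.
Avoiding (10,3): 2042975 - 264264.

Final answer: 1778711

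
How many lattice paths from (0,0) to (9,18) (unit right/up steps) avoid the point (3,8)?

Total paths to (9,18): C(27,18) = 4686825.
Paths through (3,8): C(11,8) x C(16,10) = 1321320.
Avoiding (3,8): 4686825 - 1321320.

Final answer: 3365505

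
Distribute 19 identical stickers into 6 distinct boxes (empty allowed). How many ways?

Stars and bars: C(n+k-1, k-1) = C(24,5).

Final answer: C(24,5) = 42504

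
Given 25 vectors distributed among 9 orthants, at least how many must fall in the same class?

By pigeonhole with 25 objects and 9 categories: ceiling(25/9).

Final answer: 3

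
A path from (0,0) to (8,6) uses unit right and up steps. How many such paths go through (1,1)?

Paths (0,0)->(1,1): C(2,1) = 2.
Paths (1,1)->(8,6): C(12,5) = 792.
By multiplication principle: 2 x 792.

Final answer: 1584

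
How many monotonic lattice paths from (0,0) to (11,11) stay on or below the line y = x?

Total monotonic paths to (11,11): C(22,11) = 705432.
Paths that cross above y=x (reflection bijection): C(22,12) = 646646.
Valid Dyck paths: 705432 - 646646.
(Equivalently, C_{11} = C(22,11)/12 = 705432/12.)

Final answer: C_{11} = 58786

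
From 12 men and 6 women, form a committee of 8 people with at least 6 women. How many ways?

Sum over valid woman counts:
C(6,6)C(12,2).

Final answer: 66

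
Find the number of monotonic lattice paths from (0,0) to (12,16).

Each path has 12 right steps and 16 up steps in some order (28 steps total).
Choose which 16 of the 28 steps are up: C(28,16).

Final answer: C(28,16) = 30421755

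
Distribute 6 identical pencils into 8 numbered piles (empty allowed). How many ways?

Stars and bars: C(n+k-1, k-1) = C(13,7).

Final answer: C(13,7) = 1716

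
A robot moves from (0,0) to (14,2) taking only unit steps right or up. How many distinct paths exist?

Each path has 14 right steps and 2 up steps in some order (16 steps total).
Choose which 2 of the 16 steps are up: C(16,2).

Final answer: C(16,2) = 120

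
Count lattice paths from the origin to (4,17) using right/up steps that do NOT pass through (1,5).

Total paths to (4,17): C(21,17) = 5985.
Paths through (1,5): C(6,5) x C(15,12) = 2730.
Avoiding (1,5): 5985 - 2730.

Final answer: 3255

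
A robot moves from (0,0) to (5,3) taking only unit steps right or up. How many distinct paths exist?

Each path has 5 right steps and 3 up steps in some order (8 steps total).
Choose which 3 of the 8 steps are up: C(8,3).

Final answer: C(8,3) = 56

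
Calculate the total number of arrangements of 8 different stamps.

The number of ways to arrange 8 distinct objects is 8!.

Final answer: 8! = 40320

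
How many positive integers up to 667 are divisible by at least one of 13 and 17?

Multiples of 13: 51. Multiples of 17: 39. Of both (lcm=221): 3.
By inclusion-exclusion: 51 + 39 - 3.

Final answer: 87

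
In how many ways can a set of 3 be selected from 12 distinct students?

C(12,3) = 12!/(3! x (12-3)!).

Final answer: C(12,3) = 220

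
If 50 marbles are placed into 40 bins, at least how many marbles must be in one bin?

By the pigeonhole principle: ceiling(50/40).

Final answer: 2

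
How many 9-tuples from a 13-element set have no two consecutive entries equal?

First character: 13 choices. Each subsequent: 12 choices (must differ from the previous one).
Total: 13 x 12^8.

Final answer: 13 x 12^{8} = 5589762048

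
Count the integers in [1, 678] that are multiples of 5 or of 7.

Multiples of 5: 135. Multiples of 7: 96. Of both (lcm=35): 19.
By inclusion-exclusion: 135 + 96 - 19.

Final answer: 212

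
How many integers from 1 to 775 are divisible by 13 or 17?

Multiples of 13: 59. Multiples of 17: 45. Of both (lcm=221): 3.
By inclusion-exclusion: 59 + 45 - 3.

Final answer: 101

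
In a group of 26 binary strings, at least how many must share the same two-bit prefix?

There are 4 possible values for two-bit prefix. With 26 binary strings and 4 categories, by pigeonhole: ceiling(26/4).

Final answer: 7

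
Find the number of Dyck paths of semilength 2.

Total monotonic paths to (2,2): C(4,2) = 6.
A path is bad iff it touches y = x + 1; reflecting its initial segment maps bad paths bijectively onto all paths to (1,3), of which there are C(4,3) = 4.
Valid Dyck paths: 6 - 4.
(Check: C(4,2) - C(4,3) = C(4,2)/3, the Catalan number C_{2}.)

Final answer: C_{2} = 2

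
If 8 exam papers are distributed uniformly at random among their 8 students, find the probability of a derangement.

Use the recurrence D(n) = (n-1)(D(n-1) + D(n-2)) with D(0)=1, D(1)=0.
Building up: D(2)=1, D(3)=2, D(4)=9, D(5)=44, D(6)=265, D(7)=1854, D(8)=14833.
Total arrangements: 8! = 40320.
Probability = D(8)/8! = 2119/5760.

Final answer: D(8)/8! = 14833/40320 = 0.367882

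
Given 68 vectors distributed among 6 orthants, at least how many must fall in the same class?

By pigeonhole with 68 objects and 6 categories: ceiling(68/6).

Final answer: 12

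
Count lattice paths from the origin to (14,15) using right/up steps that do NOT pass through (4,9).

Total paths to (14,15): C(29,15) = 77558760.
Paths through (4,9): C(13,9) x C(16,6) = 5725720.
Avoiding (4,9): 77558760 - 5725720.

Final answer: 71833040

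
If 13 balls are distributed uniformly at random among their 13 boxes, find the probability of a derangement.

D(n) = (n-1)(D(n-1) + D(n-2)), D(0)=1, D(1)=0.
Building up: D(2)=1, D(3)=2, D(4)=9, D(5)=44, D(6)=265, D(7)=1854, D(8)=14833, D(9)=133496, D(10)=1334961, D(11)=14684570, D(12)=176214841, D(13)=2290792932.
Total arrangements: 13! = 6227020800.
Probability = D(13)/13! = 63633137/172972800.

Final answer: D(13)/13! = 2290792932/6227020800 = 0.367879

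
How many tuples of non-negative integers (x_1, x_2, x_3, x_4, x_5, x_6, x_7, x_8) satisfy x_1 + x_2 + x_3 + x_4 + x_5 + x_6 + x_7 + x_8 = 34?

Stars and bars with 34 stars and 7 bars:
C(34+8-1, 8-1) = C(41,7).

Final answer: C(41,7) = 22481940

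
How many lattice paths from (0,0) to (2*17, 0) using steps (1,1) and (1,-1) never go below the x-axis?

Total monotonic paths to (17,17): C(34,17) = 2333606220.
Reflecting each bad path at its first crossing gives a bijection with paths to (16,18): C(34,18) = 2203961430.
Valid Dyck paths: 2333606220 - 2203961430.
(Check: C(34,17) - C(34,18) = C(34,17)/18, the Catalan number C_{17}.)

Final answer: C_{17} = 129644790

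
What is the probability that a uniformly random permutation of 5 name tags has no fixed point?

Derangements satisfy D(n) = (n-1)(D(n-1) + D(n-2)), starting from D(0)=1, D(1)=0.
Building up: D(2)=1, D(3)=2, D(4)=9, D(5)=44.
Total arrangements: 5! = 120.
Probability = D(5)/5! = 11/30.

Final answer: D(5)/5! = 44/120 = 0.366667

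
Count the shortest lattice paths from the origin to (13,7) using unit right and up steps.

Each path has 13 right steps and 7 up steps in some order (20 steps total).
Choose which 7 of the 20 steps are up: C(20,7).

Final answer: C(20,7) = 77520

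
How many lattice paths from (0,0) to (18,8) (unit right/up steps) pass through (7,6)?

Paths (0,0)->(7,6): C(13,6) = 1716.
Paths (7,6)->(18,8): C(13,2) = 78.
By multiplication principle: 1716 x 78.

Final answer: 133848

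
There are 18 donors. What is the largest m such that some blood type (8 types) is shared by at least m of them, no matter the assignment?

There are 8 possible values for blood type (8 types). With 18 donors and 8 categories, by pigeonhole: ceiling(18/8).

Final answer: 3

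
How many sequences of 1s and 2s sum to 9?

Let f(n) be the number of climbs. Removing the last move (1 or 2 steps) gives f(n) = f(n-1) + f(n-2); base cases f(1)=1, f(2)=2.
Computing successive values: f(1)=1, f(2)=2, f(3)=3, f(4)=5, f(5)=8, f(6)=13, f(7)=21, f(8)=34, f(9)=55.

Final answer: 55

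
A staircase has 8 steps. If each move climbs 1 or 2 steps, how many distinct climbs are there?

Let f(n) count the ways. The last step is size 1 or 2, so f(n) = f(n-1) + f(n-2) with f(1)=1, f(2)=2.
Computing successive values: f(1)=1, f(2)=2, f(3)=3, f(4)=5, f(5)=8, f(6)=13, f(7)=21, f(8)=34.

Final answer: 34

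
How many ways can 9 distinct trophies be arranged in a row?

The number of ways to arrange 9 distinct objects is 9!.

Final answer: 9! = 362880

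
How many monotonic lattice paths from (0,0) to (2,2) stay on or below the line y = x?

Total monotonic paths to (2,2): C(4,2) = 6.
A path is bad iff it touches y = x + 1; reflecting its initial segment maps bad paths bijectively onto all paths to (1,3), of which there are C(4,3) = 4.
Valid Dyck paths: 6 - 4.
(Check: C(4,2) - C(4,3) = C(4,2)/3, the Catalan number C_{2}.)

Final answer: C_{2} = 2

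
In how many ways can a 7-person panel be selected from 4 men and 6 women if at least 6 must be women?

Sum over valid woman counts:
C(6,6)C(4,1).

Final answer: 4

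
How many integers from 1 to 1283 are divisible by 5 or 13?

Multiples of 5: 256. Multiples of 13: 98. Of both (lcm=65): 19.
By inclusion-exclusion: 256 + 98 - 19.

Final answer: 335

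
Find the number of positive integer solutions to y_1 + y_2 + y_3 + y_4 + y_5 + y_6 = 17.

Substitute y'_i = y_i - 1 (so y'_i >= 0). Then sum y'_i = 17 - 6 = 11.
Stars and bars: C(11+6-1, 6-1) = C(16,5).

Final answer: C(16,5) = 4368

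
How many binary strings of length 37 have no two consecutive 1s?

Let a(n) count valid strings. If the last bit is 0 the prefix is any valid string of length n-1; if it is 1 the string must end in 01 with a valid prefix of length n-2. So a(n) = a(n-1) + a(n-2), a(1)=2, a(2)=3.
Iterating the recurrence: a(1)=2, a(2)=3, a(3)=5, a(4)=8, a(5)=13, a(6)=21, a(7)=34, a(8)=55, a(9)=89, a(10)=144, a(11)=233, a(12)=377, a(13)=610, a(14)=987, a(15)=1597, a(16)=2584, a(17)=4181, a(18)=6765, a(19)=10946, a(20)=17711, a(21)=28657, a(22)=46368, a(23)=75025, a(24)=121393, a(25)=196418, a(26)=317811, a(27)=514229, a(28)=832040, a(29)=1346269, a(30)=2178309, a(31)=3524578, a(32)=5702887, a(33)=9227465, a(34)=14930352, a(35)=24157817, a(36)=39088169, a(37)=63245986.

Final answer: 63245986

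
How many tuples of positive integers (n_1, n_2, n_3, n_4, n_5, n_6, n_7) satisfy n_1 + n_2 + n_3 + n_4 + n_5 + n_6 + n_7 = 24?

Substitute n'_i = n_i - 1 (so n'_i >= 0). Then sum n'_i = 24 - 7 = 17.
Stars and bars: C(17+7-1, 7-1) = C(23,6).

Final answer: C(23,6) = 100947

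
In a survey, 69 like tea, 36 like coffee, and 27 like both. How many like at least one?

|A union B| = |A| + |B| - |A intersect B| = 69 + 36 - 27.

Final answer: 78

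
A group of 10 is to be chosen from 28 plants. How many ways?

C(28,10) = 28!/(10! x 18!).

Final answer: \binom{28}{10} = 13123110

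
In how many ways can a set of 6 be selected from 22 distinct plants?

C(22,6) = 22!/(6! x 16!).

Final answer: \binom{22}{6} = 74613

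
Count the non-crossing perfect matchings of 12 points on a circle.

This is counted by the nth Catalan number C_n. Here n = 12/2 = 6.
C_n = C(2n,n) - C(2n,n+1), so C_{6} = C(12,6) - C(12,7) = 924 - 792.

Final answer: C_{6} = 132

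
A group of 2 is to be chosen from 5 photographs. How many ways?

C(5,2) = 5!/(2! x (5-2)!).

Final answer: C(5,2) = 10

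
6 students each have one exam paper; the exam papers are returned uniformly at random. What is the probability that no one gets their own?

D(n) = (n-1)(D(n-1) + D(n-2)), D(0)=1, D(1)=0.
Building up: D(2)=1, D(3)=2, D(4)=9, D(5)=44, D(6)=265.
Total arrangements: 6! = 720.
Probability = D(6)/6! = 53/144.

Final answer: D(6)/6! = 265/720 = 0.368056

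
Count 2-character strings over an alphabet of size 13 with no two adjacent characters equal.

First character: 13 choices. Each subsequent: 12 choices (must differ from the previous one).
Total: 13 x 12^1.

Final answer: 13 x 12^{1} = 156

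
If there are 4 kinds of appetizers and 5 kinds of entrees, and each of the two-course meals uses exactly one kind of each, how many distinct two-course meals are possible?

By the multiplication principle: 4 x 5.

Final answer: 20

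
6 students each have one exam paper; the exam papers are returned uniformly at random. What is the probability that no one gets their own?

Use the recurrence D(n) = (n-1)(D(n-1) + D(n-2)) with D(0)=1, D(1)=0.
Building up: D(2)=1, D(3)=2, D(4)=9, D(5)=44, D(6)=265.
Total arrangements: 6! = 720.
Probability = D(6)/6! = 53/144.

Final answer: D(6)/6! = 265/720 = 0.368056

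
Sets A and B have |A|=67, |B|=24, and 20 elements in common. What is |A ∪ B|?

|A union B| = |A| + |B| - |A intersect B| = 67 + 24 - 20.

Final answer: 71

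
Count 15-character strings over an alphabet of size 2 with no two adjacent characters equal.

First character: 2 choices. Each subsequent: 1 choices (must differ from the previous one).
Total: 2 x 1^14.

Final answer: 2 x 1^{14} = 2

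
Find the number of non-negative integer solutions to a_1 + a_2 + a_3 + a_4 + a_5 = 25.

Stars and bars with 25 stars and 4 bars:
C(25+5-1, 5-1) = C(29,4).

Final answer: C(29,4) = 23751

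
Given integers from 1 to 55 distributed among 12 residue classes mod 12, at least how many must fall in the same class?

By pigeonhole with 55 objects and 12 categories: ceiling(55/12).

Final answer: 5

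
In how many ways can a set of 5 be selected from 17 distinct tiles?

C(17,5) = 17!/(5! x 12!).

Final answer: \binom{17}{5} = 6188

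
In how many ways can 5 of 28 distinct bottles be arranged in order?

P(28,5) = 28!/(28-5)! = 28!/23!.

Final answer: P(28,5) = 11793600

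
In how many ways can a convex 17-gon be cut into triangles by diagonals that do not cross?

This is counted by the nth Catalan number C_n. Here n = 17 - 2 = 15.
C_n = (2n)!/(n!(n+1)!), so C_{15} = 30!/(15! x 16!) = C(30,15)/16 = 155117520/16.

Final answer: C_{15} = 9694845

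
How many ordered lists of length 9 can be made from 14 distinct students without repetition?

P(14,9) = 14!/(14-9)! = 14!/5!.

Final answer: P(14,9) = 726485760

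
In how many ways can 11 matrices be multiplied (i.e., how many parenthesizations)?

This is a standard Catalan-number count: the answer is C_n. Here n = 11 - 1 = 10.
C_n = C(2n,n) - C(2n,n+1), so C_{10} = C(20,10) - C(20,11) = 184756 - 167960.

Final answer: C_{10} = 16796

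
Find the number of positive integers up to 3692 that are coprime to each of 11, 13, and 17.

|div by 11|=335, |div by 13|=284, |div by 17|=217.
|div by 11&13|=25, |div by 11&17|=19, |div by 13&17|=16, |div by all|=1.
By inclusion-exclusion, divisible by at least one: 335+284+217-25-19-16+1 = 777.
Not divisible by any: 3692 - 777.

Final answer: 2915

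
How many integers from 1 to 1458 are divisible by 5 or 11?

Multiples of 5: 291. Multiples of 11: 132. Of both (lcm=55): 26.
By inclusion-exclusion: 291 + 132 - 26.

Final answer: 397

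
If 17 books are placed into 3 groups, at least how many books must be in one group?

By the pigeonhole principle: ceiling(17/3).

Final answer: 6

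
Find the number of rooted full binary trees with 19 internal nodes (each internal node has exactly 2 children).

This is counted by the nth Catalan number C_n. Here n = 19.
C_n = C(2n,n) - C(2n,n+1), so C_{19} = C(38,19) - C(38,20) = 35345263800 - 33578000610.

Final answer: C_{19} = 1767263190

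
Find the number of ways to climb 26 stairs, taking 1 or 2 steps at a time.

Let f(n) count the ways. The last step is size 1 or 2, so f(n) = f(n-1) + f(n-2) with f(1)=1, f(2)=2.
Computing successive values: f(1)=1, f(2)=2, f(3)=3, f(4)=5, f(5)=8, f(6)=13, f(7)=21, f(8)=34, f(9)=55, f(10)=89, f(11)=144, f(12)=233, f(13)=377, f(14)=610, f(15)=987, f(16)=1597, f(17)=2584, f(18)=4181, f(19)=6765, f(20)=10946, f(21)=17711, f(22)=28657, f(23)=46368, f(24)=75025, f(25)=121393, f(26)=196418.

Final answer: 196418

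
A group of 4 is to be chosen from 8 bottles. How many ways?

C(8,4) = 8!/(4! x 4!).

Final answer: \binom{8}{4} = 70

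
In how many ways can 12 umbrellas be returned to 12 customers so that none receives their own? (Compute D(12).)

Derangements satisfy D(n) = (n-1)(D(n-1) + D(n-2)), starting from D(0)=1, D(1)=0.
D(2) = 1 x (0 + 1) = 1
D(3) = 2 x (1 + 0) = 2
D(4) = 3 x (2 + 1) = 9
D(5) = 4 x (9 + 2) = 44
D(6) = 5 x (44 + 9) = 265
D(7) = 6 x (265 + 44) = 1854
D(8) = 7 x (1854 + 265) = 14833
D(9) = 8 x (14833 + 1854) = 133496
D(10) = 9 x (133496 + 14833) = 1334961
D(11) = 10 x (1334961 + 133496) = 14684570
D(12) = 11 x (D(11) + D(10)) = 11 x (14684570 + 1334961)

Final answer: D(12) = 176214841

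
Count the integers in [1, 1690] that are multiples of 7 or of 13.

Multiples of 7: 241. Multiples of 13: 130. Of both (lcm=91): 18.
By inclusion-exclusion: 241 + 130 - 18.

Final answer: 353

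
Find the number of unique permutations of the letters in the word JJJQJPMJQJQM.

Letters (J:6, M:2, P:1, Q:3). Total letters: 12.
Permutations = 12!/(6! x 3! x 2!).

Final answer: 55440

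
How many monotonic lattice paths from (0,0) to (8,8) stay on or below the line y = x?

Total monotonic paths to (8,8): C(16,8) = 12870.
Reflecting each bad path at its first crossing gives a bijection with paths to (7,9): C(16,9) = 11440.
Valid Dyck paths: 12870 - 11440.
(These counts are the Catalan numbers.)

Final answer: C_{8} = 1430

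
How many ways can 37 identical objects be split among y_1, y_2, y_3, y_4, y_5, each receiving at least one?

Substitute y'_i = y_i - 1 (so y'_i >= 0). Then sum y'_i = 37 - 5 = 32.
Stars and bars: C(32+5-1, 5-1) = C(36,4).

Final answer: C(36,4) = 58905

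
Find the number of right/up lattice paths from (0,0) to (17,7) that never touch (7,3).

Total paths to (17,7): C(24,7) = 346104.
Paths through (7,3): C(10,3) x C(14,4) = 120120.
Avoiding (7,3): 346104 - 120120.

Final answer: 225984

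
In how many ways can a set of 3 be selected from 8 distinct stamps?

C(8,3) = 8!/(3! x (8-3)!).

Final answer: C(8,3) = 56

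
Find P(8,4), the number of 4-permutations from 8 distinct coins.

P(8,4) = 8!/(8-4)! = 8!/4!.

Final answer: P(8,4) = 1680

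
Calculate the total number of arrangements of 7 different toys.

The number of ways to arrange 7 distinct objects is 7!.

Final answer: 7! = 5040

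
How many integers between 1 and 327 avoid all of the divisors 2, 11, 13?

|div by 2|=163, |div by 11|=29, |div by 13|=25.
|div by 2&11|=14, |div by 2&13|=12, |div by 11&13|=2, |div by all|=1.
By inclusion-exclusion, divisible by at least one: 163+29+25-14-12-2+1 = 190.
Not divisible by any: 327 - 190.

Final answer: 137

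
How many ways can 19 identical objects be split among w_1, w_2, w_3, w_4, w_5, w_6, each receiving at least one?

Substitute w'_i = w_i - 1 (so w'_i >= 0). Then sum w'_i = 19 - 6 = 13.
Stars and bars: C(13+6-1, 6-1) = C(18,5).

Final answer: C(18,5) = 8568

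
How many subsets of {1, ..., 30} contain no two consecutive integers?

Let a(n) count such subsets of {1, ..., n}. Either n is excluded (a(n-1) ways) or n is included, forcing n-1 out (a(n-2) ways), so a(n) = a(n-1) + a(n-2) with a(1)=2, a(2)=3.
Iterating the recurrence: a(1)=2, a(2)=3, a(3)=5, a(4)=8, a(5)=13, a(6)=21, a(7)=34, a(8)=55, a(9)=89, a(10)=144, a(11)=233, a(12)=377, a(13)=610, a(14)=987, a(15)=1597, a(16)=2584, a(17)=4181, a(18)=6765, a(19)=10946, a(20)=17711, a(21)=28657, a(22)=46368, a(23)=75025, a(24)=121393, a(25)=196418, a(26)=317811, a(27)=514229, a(28)=832040, a(29)=1346269, a(30)=2178309.

Final answer: 2178309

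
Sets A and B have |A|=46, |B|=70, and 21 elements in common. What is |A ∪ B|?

|A union B| = |A| + |B| - |A intersect B| = 46 + 70 - 21.

Final answer: 95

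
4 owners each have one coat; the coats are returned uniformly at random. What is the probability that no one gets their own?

Derangements satisfy D(n) = (n-1)(D(n-1) + D(n-2)), starting from D(0)=1, D(1)=0.
Building up: D(2)=1, D(3)=2, D(4)=9.
Total arrangements: 4! = 24.
Probability = D(4)/4! = 3/8.

Final answer: D(4)/4! = 9/24 = 0.375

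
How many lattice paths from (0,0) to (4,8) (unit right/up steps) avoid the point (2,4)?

Total paths to (4,8): C(12,8) = 495.
Paths through (2,4): C(6,4) x C(6,4) = 225.
Avoiding (2,4): 495 - 225.

Final answer: 270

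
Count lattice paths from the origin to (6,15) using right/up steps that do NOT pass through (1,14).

Total paths to (6,15): C(21,15) = 54264.
Paths through (1,14): C(15,14) x C(6,1) = 90.
Avoiding (1,14): 54264 - 90.

Final answer: 54174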